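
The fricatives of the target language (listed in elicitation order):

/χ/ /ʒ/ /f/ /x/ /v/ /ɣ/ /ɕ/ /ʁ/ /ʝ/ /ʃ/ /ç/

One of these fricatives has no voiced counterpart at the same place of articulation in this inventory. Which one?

/ɕ/

Labiodental: /f/ ~ /v/
Postalveolar: /ʃ/ ~ /ʒ/
Palatal: /ç/ ~ /ʝ/
Velar: /x/ ~ /ɣ/
Uvular: /χ/ ~ /ʁ/
Alveolo-palatal: only /ɕ/ (voiceless); no voiced partner.
So /ɕ/ is the unpaired segment.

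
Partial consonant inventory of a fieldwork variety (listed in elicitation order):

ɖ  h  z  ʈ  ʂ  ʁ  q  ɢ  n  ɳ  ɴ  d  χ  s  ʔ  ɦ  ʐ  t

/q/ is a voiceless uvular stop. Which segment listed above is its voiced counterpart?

/ɢ/

The voiced counterpart is a voiced uvular stop — in this inventory, /ɢ/.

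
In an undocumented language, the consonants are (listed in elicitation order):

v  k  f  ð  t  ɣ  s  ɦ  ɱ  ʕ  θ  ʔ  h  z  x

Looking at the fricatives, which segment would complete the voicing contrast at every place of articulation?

/ħ/

labiodental: voiceless /f/, voiced /v/.
dental: voiceless /θ/, voiced /ð/.
alveolar: voiceless /s/, voiced /z/.
velar: voiceless /x/, voiced /ɣ/.
pharyngeal: voiceless —, voiced /ʕ/.
glottal: voiceless /h/, voiced /ɦ/.
The pharyngeal row has no voiceless member, so the gap is the voiceless pharyngeal fricative /ħ/.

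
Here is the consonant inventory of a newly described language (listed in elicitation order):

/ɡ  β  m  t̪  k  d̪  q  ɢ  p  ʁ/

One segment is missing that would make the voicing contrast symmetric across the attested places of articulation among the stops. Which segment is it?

place of articulation  voiceless  voiced  
bilabial          p         —       
dental            t̪        d̪      
velar             k         ɡ       
uvular            q         ɢ       
The bilabial row has no voiced member, so the gap is the voiced bilabial stop /b/.

/b/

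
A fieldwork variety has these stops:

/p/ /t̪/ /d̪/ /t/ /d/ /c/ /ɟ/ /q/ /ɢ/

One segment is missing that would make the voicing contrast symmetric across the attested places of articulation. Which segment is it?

Voiceless: /p/ (bilabial), /t̪/ (dental), /t/ (alveolar), /c/ (palatal), /q/ (uvular).
Voiced: /d̪/ (dental), /d/ (alveolar), /ɟ/ (palatal), /ɢ/ (uvular).
The bilabial row has no voiced member, so the gap is the voiced bilabial stop /b/.

/b/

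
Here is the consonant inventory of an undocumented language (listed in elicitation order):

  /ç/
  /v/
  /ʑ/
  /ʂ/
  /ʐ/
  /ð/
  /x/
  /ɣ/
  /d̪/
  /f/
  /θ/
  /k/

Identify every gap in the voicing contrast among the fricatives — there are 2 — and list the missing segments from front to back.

/ɕ/, /ʝ/

Voiceless: /f/ (labiodental), /θ/ (dental), /ʂ/ (retroflex), /ç/ (palatal), /x/ (velar).
Voiced: /v/ (labiodental), /ð/ (dental), /ʐ/ (retroflex), /ʑ/ (alveolo-palatal), /ɣ/ (velar).
Gaps, from front to back: alveolo-palatal lacks voiceless (/ɕ/); palatal lacks voiced (/ʝ/).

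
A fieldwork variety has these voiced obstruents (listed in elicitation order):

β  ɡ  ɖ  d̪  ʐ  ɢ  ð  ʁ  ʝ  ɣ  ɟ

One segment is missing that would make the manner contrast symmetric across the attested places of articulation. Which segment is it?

/b/

place of articulation  stop      fricative
bilabial          —         β       
dental            d̪        ð       
retroflex         ɖ         ʐ       
palatal           ɟ         ʝ       
velar             ɡ         ɣ       
uvular            ɢ         ʁ       
The bilabial row has no stop member, so the gap is the bilabial stop /b/.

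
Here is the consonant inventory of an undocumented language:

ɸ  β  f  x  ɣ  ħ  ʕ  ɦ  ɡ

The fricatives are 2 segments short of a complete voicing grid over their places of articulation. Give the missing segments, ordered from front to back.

/v/, /h/

place of articulation  voiceless  voiced  
bilabial          ɸ         β       
labiodental       f         —       
velar             x         ɣ       
pharyngeal        ħ         ʕ       
glottal           —         ɦ       
Gaps, from front to back: labiodental lacks voiced (/v/); glottal lacks voiceless (/h/).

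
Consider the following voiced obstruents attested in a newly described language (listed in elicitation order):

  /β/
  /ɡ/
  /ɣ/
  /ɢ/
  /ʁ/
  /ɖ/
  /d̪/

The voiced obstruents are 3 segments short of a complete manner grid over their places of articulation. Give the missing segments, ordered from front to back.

Stop: /d̪/ (dental), /ɖ/ (retroflex), /ɡ/ (velar), /ɢ/ (uvular).
Fricative: /β/ (bilabial), /ɣ/ (velar), /ʁ/ (uvular).
Gaps, from front to back: bilabial lacks stop (/b/); dental lacks fricative (/ð/); retroflex lacks fricative (/ʐ/).

/b/, /ð/, /ʐ/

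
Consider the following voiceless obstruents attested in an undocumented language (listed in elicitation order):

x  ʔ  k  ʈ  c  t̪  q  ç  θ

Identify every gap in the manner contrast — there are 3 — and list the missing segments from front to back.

/ʂ/, /χ/, /h/

place of articulation  stop      fricative
dental            t̪        θ       
retroflex         ʈ         —       
palatal           c         ç       
velar             k         x       
uvular            q         —       
glottal           ʔ         —       
Gaps, from front to back: retroflex lacks fricative (/ʂ/); uvular lacks fricative (/χ/); glottal lacks fricative (/h/).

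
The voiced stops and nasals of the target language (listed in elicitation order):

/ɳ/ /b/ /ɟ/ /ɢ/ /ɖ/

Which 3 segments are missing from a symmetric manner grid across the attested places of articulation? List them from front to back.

place of articulation  oral stop  nasal   
bilabial          b         —       
retroflex         ɖ         ɳ       
palatal           ɟ         —       
uvular            ɢ         —       
Gaps, from front to back: bilabial lacks nasal (/m/); palatal lacks nasal (/ɲ/); uvular lacks nasal (/ɴ/).

/m/, /ɲ/, /ɴ/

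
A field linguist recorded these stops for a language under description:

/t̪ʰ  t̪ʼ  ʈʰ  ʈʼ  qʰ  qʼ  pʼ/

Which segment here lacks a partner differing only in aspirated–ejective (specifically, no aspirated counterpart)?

/pʼ/

Dental: /t̪ʰ/ ~ /t̪ʼ/
Retroflex: /ʈʰ/ ~ /ʈʼ/
Uvular: /qʰ/ ~ /qʼ/
Bilabial: only /pʼ/ (ejective); no aspirated partner.
So /pʼ/ is the unpaired segment.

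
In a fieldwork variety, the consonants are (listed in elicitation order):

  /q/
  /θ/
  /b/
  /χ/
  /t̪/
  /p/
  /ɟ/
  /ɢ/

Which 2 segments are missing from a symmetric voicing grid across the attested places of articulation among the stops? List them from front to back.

/d̪/, /c/

place of articulation  voiceless  voiced  
bilabial          p         b       
dental            t̪        —       
palatal           —         ɟ       
uvular            q         ɢ       
Gaps, from front to back: dental lacks voiced (/d̪/); palatal lacks voiceless (/c/).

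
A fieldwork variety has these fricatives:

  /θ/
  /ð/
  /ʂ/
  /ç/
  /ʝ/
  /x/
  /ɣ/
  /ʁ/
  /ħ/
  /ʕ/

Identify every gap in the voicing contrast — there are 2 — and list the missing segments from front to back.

dental: voiceless /θ/, voiced /ð/.
retroflex: voiceless /ʂ/, voiced —.
palatal: voiceless /ç/, voiced /ʝ/.
velar: voiceless /x/, voiced /ɣ/.
uvular: voiceless —, voiced /ʁ/.
pharyngeal: voiceless /ħ/, voiced /ʕ/.
Gaps, from front to back: retroflex lacks voiced (/ʐ/); uvular lacks voiceless (/χ/).

/ʐ/, /χ/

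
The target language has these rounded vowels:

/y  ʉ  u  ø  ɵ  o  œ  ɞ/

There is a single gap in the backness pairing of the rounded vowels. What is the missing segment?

/ɔ/

Front: /y/ (high), /ø/ (high-mid), /œ/ (low-mid).
Central: /ʉ/ (high), /ɵ/ (high-mid), /ɞ/ (low-mid).
Back: /u/ (high), /o/ (high-mid).
The low-mid row has no back member, so the gap is the low-mid back rounded vowel /ɔ/.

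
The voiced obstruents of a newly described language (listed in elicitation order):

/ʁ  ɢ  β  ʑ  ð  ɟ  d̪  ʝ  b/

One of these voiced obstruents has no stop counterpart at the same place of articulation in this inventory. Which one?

Bilabial: /b/ ~ /β/
Dental: /d̪/ ~ /ð/
Palatal: /ɟ/ ~ /ʝ/
Uvular: /ɢ/ ~ /ʁ/
Alveolo-palatal: only /ʑ/ (fricative); no stop partner.
So /ʑ/ is the unpaired segment.

/ʑ/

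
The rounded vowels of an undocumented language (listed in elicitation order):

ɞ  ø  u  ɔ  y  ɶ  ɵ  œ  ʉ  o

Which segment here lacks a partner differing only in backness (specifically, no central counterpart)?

/ɶ/

High: /y/ ~ /ʉ/ ~ /u/
High-mid: /ø/ ~ /ɵ/ ~ /o/
Low-mid: /œ/ ~ /ɞ/ ~ /ɔ/
Low: only /ɶ/ (front); no central partner.
So /ɶ/ is the unpaired segment.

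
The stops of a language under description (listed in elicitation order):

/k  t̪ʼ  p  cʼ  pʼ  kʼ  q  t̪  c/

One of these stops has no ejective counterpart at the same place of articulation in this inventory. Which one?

/q/

Bilabial: /p/ ~ /pʼ/
Dental: /t̪/ ~ /t̪ʼ/
Palatal: /c/ ~ /cʼ/
Velar: /k/ ~ /kʼ/
Uvular: only /q/ (plain); no ejective partner.
So /q/ is the unpaired segment.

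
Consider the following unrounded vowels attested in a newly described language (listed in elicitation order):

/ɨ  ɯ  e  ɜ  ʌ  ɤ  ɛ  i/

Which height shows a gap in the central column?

high-mid

height            front     central   back    
high              i         ɨ         ɯ       
high-mid          e         —         ɤ       
low-mid           ɛ         ɜ         ʌ       
Every height has a central member except high-mid, where /ɘ/ would be expected.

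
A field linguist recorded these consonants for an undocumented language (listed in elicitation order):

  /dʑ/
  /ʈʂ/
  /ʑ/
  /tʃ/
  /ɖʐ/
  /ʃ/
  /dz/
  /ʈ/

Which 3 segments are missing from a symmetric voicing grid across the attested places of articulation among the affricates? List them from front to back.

alveolar: voiceless —, voiced /dz/.
postalveolar: voiceless /tʃ/, voiced —.
retroflex: voiceless /ʈʂ/, voiced /ɖʐ/.
alveolo-palatal: voiceless —, voiced /dʑ/.
Gaps, from front to back: alveolar lacks voiceless (/ts/); postalveolar lacks voiced (/dʒ/); alveolo-palatal lacks voiceless (/tɕ/).

/ts/, /dʒ/, /tɕ/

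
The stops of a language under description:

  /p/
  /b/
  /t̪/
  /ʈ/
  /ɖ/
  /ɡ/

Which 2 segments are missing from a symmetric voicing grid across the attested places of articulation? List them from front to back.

bilabial: voiceless /p/, voiced /b/.
dental: voiceless /t̪/, voiced —.
retroflex: voiceless /ʈ/, voiced /ɖ/.
velar: voiceless —, voiced /ɡ/.
Gaps, from front to back: dental lacks voiced (/d̪/); velar lacks voiceless (/k/).

/d̪/, /k/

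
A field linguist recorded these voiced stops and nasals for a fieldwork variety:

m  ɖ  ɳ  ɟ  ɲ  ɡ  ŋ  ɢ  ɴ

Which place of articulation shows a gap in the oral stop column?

Oral stop: /ɖ/ (retroflex), /ɟ/ (palatal), /ɡ/ (velar), /ɢ/ (uvular).
Nasal: /m/ (bilabial), /ɳ/ (retroflex), /ɲ/ (palatal), /ŋ/ (velar), /ɴ/ (uvular).
Every place of articulation has an oral stop member except bilabial, where /b/ would be expected.

bilabial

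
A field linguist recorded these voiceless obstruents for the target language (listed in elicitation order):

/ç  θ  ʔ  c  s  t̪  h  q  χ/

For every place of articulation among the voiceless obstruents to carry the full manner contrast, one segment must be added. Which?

/t/

place of articulation  stop      fricative
dental            t̪        θ       
alveolar          —         s       
palatal           c         ç       
uvular            q         χ       
glottal           ʔ         h       
The alveolar row has no stop member, so the gap is the alveolar stop /t/.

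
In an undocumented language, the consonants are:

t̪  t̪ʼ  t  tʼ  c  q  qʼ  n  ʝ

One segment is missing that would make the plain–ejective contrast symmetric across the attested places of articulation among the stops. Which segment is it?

/cʼ/

Plain: /t̪/ (dental), /t/ (alveolar), /c/ (palatal), /q/ (uvular).
Ejective: /t̪ʼ/ (dental), /tʼ/ (alveolar), /qʼ/ (uvular).
The palatal row has no ejective member, so the gap is the ejective palatal stop /cʼ/.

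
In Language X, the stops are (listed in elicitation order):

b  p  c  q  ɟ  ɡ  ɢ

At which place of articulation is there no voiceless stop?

Voiceless: /p/ (bilabial), /c/ (palatal), /q/ (uvular).
Voiced: /b/ (bilabial), /ɟ/ (palatal), /ɡ/ (velar), /ɢ/ (uvular).
Every place of articulation has a voiceless member except velar, where /k/ would be expected.

velar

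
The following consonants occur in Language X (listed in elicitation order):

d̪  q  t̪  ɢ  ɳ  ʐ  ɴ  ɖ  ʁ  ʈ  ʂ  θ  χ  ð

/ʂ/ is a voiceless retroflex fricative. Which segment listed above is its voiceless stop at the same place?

/ʈ/

The voiceless stop at the same place is a voiceless retroflex stop — in this inventory, /ʈ/.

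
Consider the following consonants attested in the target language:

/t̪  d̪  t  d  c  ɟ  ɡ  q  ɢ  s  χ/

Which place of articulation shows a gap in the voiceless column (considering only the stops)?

velar

dental: voiceless /t̪/, voiced /d̪/.
alveolar: voiceless /t/, voiced /d/.
palatal: voiceless /c/, voiced /ɟ/.
velar: voiceless —, voiced /ɡ/.
uvular: voiceless /q/, voiced /ɢ/.
Every place of articulation has a voiceless member except velar, where /k/ would be expected.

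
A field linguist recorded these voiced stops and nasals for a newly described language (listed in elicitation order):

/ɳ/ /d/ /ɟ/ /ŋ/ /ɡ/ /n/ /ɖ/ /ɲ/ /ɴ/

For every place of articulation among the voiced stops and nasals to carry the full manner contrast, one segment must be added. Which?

Oral stop: /d/ (alveolar), /ɖ/ (retroflex), /ɟ/ (palatal), /ɡ/ (velar).
Nasal: /n/ (alveolar), /ɳ/ (retroflex), /ɲ/ (palatal), /ŋ/ (velar), /ɴ/ (uvular).
The uvular row has no oral stop member, so the gap is the uvular oral stop /ɢ/.

/ɢ/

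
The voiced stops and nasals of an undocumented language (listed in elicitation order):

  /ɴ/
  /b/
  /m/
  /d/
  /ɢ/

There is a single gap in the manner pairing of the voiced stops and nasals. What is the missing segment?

/n/

bilabial: oral stop /b/, nasal /m/.
alveolar: oral stop /d/, nasal —.
uvular: oral stop /ɢ/, nasal /ɴ/.
The alveolar row has no nasal member, so the gap is the alveolar nasal /n/.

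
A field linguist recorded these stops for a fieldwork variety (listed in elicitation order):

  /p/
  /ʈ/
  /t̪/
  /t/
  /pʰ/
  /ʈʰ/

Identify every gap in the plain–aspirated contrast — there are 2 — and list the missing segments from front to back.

/t̪ʰ/, /tʰ/

Plain: /p/ (bilabial), /t̪/ (dental), /t/ (alveolar), /ʈ/ (retroflex).
Aspirated: /pʰ/ (bilabial), /ʈʰ/ (retroflex).
Gaps, from front to back: dental lacks aspirated (/t̪ʰ/); alveolar lacks aspirated (/tʰ/).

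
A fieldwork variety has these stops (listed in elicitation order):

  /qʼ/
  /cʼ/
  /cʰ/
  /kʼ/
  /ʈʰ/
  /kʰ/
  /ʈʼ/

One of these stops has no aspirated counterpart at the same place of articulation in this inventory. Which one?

Retroflex: /ʈʰ/ ~ /ʈʼ/
Palatal: /cʰ/ ~ /cʼ/
Velar: /kʰ/ ~ /kʼ/
Uvular: only /qʼ/ (ejective); no aspirated partner.
So /qʼ/ is the unpaired segment.

/qʼ/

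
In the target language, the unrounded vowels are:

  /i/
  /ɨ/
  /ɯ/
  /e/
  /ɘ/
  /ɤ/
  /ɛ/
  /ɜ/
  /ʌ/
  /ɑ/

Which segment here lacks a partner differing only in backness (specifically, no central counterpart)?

High: /i/ ~ /ɨ/ ~ /ɯ/
High-mid: /e/ ~ /ɘ/ ~ /ɤ/
Low-mid: /ɛ/ ~ /ɜ/ ~ /ʌ/
Low: only /ɑ/ (back); no central partner.
So /ɑ/ is the unpaired segment.

/ɑ/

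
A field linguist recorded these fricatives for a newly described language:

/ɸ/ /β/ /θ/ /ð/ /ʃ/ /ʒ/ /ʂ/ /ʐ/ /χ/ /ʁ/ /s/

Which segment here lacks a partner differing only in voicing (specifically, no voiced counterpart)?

/s/

Bilabial: /ɸ/ ~ /β/
Dental: /θ/ ~ /ð/
Postalveolar: /ʃ/ ~ /ʒ/
Retroflex: /ʂ/ ~ /ʐ/
Uvular: /χ/ ~ /ʁ/
Alveolar: only /s/ (voiceless); no voiced partner.
So /s/ is the unpaired segment.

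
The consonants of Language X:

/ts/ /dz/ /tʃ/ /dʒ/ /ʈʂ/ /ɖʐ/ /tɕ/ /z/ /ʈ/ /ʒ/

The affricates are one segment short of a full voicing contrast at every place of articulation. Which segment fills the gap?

alveolar: voiceless /ts/, voiced /dz/.
postalveolar: voiceless /tʃ/, voiced /dʒ/.
retroflex: voiceless /ʈʂ/, voiced /ɖʐ/.
alveolo-palatal: voiceless /tɕ/, voiced —.
The alveolo-palatal row has no voiced member, so the gap is the voiced alveolo-palatal affricate /dʑ/.

/dʑ/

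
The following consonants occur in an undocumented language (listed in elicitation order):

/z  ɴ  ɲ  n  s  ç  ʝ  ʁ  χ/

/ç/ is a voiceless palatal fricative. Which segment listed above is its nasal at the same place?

The nasal at the same place is a palatal nasal — in this inventory, /ɲ/.

/ɲ/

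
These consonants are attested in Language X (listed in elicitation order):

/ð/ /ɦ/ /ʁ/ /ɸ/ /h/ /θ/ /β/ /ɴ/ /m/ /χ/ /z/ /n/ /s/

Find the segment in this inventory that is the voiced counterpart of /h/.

/h/ is a voiceless glottal fricative.
The voiced counterpart is a voiced glottal fricative — in this inventory, /ɦ/.

/ɦ/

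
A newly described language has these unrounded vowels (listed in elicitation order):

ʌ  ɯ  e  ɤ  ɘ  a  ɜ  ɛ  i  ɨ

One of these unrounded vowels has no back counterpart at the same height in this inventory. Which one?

/a/

High: /i/ ~ /ɨ/ ~ /ɯ/
High-mid: /e/ ~ /ɘ/ ~ /ɤ/
Low-mid: /ɛ/ ~ /ɜ/ ~ /ʌ/
Low: only /a/ (front); no back partner.
So /a/ is the unpaired segment.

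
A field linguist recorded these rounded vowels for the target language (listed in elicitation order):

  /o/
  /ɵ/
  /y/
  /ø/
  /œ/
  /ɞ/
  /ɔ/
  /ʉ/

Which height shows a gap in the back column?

high

height            front     central   back    
high              y         ʉ         —       
high-mid          ø         ɵ         o       
low-mid           œ         ɞ         ɔ       
Every height has a back member except high, where /u/ would be expected.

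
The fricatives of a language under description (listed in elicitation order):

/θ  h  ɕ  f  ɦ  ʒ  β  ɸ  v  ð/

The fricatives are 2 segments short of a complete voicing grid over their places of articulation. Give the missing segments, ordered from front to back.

/ʃ/, /ʑ/

place of articulation  voiceless  voiced  
bilabial          ɸ         β       
labiodental       f         v       
dental            θ         ð       
postalveolar      —         ʒ       
alveolo-palatal   ɕ         —       
glottal           h         ɦ       
Gaps, from front to back: postalveolar lacks voiceless (/ʃ/); alveolo-palatal lacks voiced (/ʑ/).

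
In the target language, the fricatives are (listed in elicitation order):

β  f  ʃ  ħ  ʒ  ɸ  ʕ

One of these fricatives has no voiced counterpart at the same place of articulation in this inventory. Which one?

Bilabial: /ɸ/ ~ /β/
Postalveolar: /ʃ/ ~ /ʒ/
Pharyngeal: /ħ/ ~ /ʕ/
Labiodental: only /f/ (voiceless); no voiced partner.
So /f/ is the unpaired segment.

/f/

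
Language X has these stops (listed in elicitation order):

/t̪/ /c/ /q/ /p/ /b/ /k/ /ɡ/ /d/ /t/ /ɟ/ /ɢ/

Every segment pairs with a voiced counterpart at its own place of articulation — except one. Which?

/t̪/

Bilabial: /p/ ~ /b/
Alveolar: /t/ ~ /d/
Palatal: /c/ ~ /ɟ/
Velar: /k/ ~ /ɡ/
Uvular: /q/ ~ /ɢ/
Dental: only /t̪/ (voiceless); no voiced partner.
So /t̪/ is the unpaired segment.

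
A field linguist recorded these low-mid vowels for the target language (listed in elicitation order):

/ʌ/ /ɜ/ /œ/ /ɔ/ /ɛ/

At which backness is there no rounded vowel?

Unrounded: /ɛ/ (front), /ɜ/ (central), /ʌ/ (back).
Rounded: /œ/ (front), /ɔ/ (back).
Every backness has a rounded member except central, where /ɞ/ would be expected.

central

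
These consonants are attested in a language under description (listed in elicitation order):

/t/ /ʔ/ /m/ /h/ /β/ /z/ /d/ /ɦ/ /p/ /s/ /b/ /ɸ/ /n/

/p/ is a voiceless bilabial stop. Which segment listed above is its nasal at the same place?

/m/

The nasal at the same place is a bilabial nasal — in this inventory, /m/.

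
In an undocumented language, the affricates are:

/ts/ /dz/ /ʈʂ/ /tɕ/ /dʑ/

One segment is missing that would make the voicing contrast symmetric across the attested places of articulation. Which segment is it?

/ɖʐ/

alveolar: voiceless /ts/, voiced /dz/.
retroflex: voiceless /ʈʂ/, voiced —.
alveolo-palatal: voiceless /tɕ/, voiced /dʑ/.
The retroflex row has no voiced member, so the gap is the voiced retroflex affricate /ɖʐ/.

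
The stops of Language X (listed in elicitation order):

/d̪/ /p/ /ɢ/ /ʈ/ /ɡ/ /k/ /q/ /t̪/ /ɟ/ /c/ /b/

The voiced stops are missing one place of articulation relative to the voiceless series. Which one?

place of articulation  voiceless  voiced  
bilabial          p         b       
dental            t̪        d̪      
retroflex         ʈ         —       
palatal           c         ɟ       
velar             k         ɡ       
uvular            q         ɢ       
Every place of articulation has a voiced member except retroflex, where /ɖ/ would be expected.

retroflex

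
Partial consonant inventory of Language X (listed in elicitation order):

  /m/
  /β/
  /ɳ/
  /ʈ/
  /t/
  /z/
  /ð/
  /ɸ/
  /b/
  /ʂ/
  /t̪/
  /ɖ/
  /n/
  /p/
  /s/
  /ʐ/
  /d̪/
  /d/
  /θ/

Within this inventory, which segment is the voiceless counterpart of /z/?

/s/

/z/ is a voiced alveolar fricative.
The voiceless counterpart is a voiceless alveolar fricative — in this inventory, /s/.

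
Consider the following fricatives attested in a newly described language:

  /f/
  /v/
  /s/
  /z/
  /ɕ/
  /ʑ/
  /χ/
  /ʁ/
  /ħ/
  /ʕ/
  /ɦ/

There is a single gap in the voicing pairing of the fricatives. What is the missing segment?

place of articulation  voiceless  voiced  
labiodental       f         v       
alveolar          s         z       
alveolo-palatal   ɕ         ʑ       
uvular            χ         ʁ       
pharyngeal        ħ         ʕ       
glottal           —         ɦ       
The glottal row has no voiceless member, so the gap is the voiceless glottal fricative /h/.

/h/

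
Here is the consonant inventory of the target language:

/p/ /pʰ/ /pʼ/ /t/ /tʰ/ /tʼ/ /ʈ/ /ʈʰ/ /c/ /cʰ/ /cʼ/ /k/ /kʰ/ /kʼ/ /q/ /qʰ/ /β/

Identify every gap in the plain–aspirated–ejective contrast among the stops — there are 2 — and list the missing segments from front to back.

/ʈʼ/, /qʼ/

place of articulation  plain     aspirated  ejective
bilabial          p         pʰ        pʼ      
alveolar          t         tʰ        tʼ      
retroflex         ʈ         ʈʰ        —       
palatal           c         cʰ        cʼ      
velar             k         kʰ        kʼ      
uvular            q         qʰ        —       
Gaps, from front to back: retroflex lacks ejective (/ʈʼ/); uvular lacks ejective (/qʼ/).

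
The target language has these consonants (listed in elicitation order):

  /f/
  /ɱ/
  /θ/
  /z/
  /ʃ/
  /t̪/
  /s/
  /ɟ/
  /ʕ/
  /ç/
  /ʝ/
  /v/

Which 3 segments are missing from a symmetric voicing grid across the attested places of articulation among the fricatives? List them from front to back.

place of articulation  voiceless  voiced  
labiodental       f         v       
dental            θ         —       
alveolar          s         z       
postalveolar      ʃ         —       
palatal           ç         ʝ       
pharyngeal        —         ʕ       
Gaps, from front to back: dental lacks voiced (/ð/); postalveolar lacks voiced (/ʒ/); pharyngeal lacks voiceless (/ħ/).

/ð/, /ʒ/, /ħ/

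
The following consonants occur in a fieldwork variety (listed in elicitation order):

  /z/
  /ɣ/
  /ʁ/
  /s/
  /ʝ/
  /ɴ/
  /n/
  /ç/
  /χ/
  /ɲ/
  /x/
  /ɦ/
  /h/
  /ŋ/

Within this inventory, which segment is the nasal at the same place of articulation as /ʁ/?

/ɴ/

/ʁ/ is a voiced uvular fricative.
The nasal at the same place is an uvular nasal — in this inventory, /ɴ/.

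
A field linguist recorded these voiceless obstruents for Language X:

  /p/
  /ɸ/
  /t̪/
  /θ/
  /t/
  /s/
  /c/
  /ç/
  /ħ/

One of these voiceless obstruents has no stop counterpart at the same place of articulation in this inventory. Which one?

Bilabial: /p/ ~ /ɸ/
Dental: /t̪/ ~ /θ/
Alveolar: /t/ ~ /s/
Palatal: /c/ ~ /ç/
Pharyngeal: only /ħ/ (fricative); no stop partner.
So /ħ/ is the unpaired segment.

/ħ/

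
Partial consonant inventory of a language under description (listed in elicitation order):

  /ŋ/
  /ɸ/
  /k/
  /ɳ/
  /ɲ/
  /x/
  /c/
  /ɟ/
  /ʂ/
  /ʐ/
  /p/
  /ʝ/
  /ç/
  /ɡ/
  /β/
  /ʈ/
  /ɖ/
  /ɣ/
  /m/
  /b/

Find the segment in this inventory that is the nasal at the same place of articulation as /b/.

/m/

/b/ is a voiced bilabial stop.
The nasal at the same place is a bilabial nasal — in this inventory, /m/.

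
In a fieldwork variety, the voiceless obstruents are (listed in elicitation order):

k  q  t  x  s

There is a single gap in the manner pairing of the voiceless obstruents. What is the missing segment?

place of articulation  stop      fricative
alveolar          t         s       
velar             k         x       
uvular            q         —       
The uvular row has no fricative member, so the gap is the uvular fricative /χ/.

/χ/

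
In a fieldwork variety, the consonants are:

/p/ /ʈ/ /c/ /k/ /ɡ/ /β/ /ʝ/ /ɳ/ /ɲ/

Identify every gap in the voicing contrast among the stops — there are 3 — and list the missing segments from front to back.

Voiceless: /p/ (bilabial), /ʈ/ (retroflex), /c/ (palatal), /k/ (velar).
Voiced: /ɡ/ (velar).
Gaps, from front to back: bilabial lacks voiced (/b/); retroflex lacks voiced (/ɖ/); palatal lacks voiced (/ɟ/).

/b/, /ɖ/, /ɟ/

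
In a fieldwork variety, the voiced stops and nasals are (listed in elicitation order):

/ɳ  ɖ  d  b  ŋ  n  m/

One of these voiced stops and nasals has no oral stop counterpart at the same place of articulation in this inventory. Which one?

/ŋ/

Bilabial: /b/ ~ /m/
Alveolar: /d/ ~ /n/
Retroflex: /ɖ/ ~ /ɳ/
Velar: only /ŋ/ (nasal); no oral stop partner.
So /ŋ/ is the unpaired segment.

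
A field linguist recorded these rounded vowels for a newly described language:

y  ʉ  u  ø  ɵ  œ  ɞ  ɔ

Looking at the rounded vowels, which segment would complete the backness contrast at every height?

high: front /y/, central /ʉ/, back /u/.
high-mid: front /ø/, central /ɵ/, back —.
low-mid: front /œ/, central /ɞ/, back /ɔ/.
The high-mid row has no back member, so the gap is the high-mid back rounded vowel /o/.

/o/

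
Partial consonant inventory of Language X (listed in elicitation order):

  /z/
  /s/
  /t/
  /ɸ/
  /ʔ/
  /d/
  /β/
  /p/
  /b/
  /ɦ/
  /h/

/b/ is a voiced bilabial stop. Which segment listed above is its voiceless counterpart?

/p/

The voiceless counterpart is a voiceless bilabial stop — in this inventory, /p/.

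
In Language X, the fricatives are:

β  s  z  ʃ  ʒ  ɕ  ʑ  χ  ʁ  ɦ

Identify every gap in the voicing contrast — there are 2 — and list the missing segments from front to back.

/ɸ/, /h/

Voiceless: /s/ (alveolar), /ʃ/ (postalveolar), /ɕ/ (alveolo-palatal), /χ/ (uvular).
Voiced: /β/ (bilabial), /z/ (alveolar), /ʒ/ (postalveolar), /ʑ/ (alveolo-palatal), /ʁ/ (uvular), /ɦ/ (glottal).
Gaps, from front to back: bilabial lacks voiceless (/ɸ/); glottal lacks voiceless (/h/).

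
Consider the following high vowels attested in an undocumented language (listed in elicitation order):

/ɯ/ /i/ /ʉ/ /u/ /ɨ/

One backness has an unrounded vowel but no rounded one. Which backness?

backness          unrounded  rounded 
front             i         —       
central           ɨ         ʉ       
back              ɯ         u       
Every backness has a rounded member except front, where /y/ would be expected.

front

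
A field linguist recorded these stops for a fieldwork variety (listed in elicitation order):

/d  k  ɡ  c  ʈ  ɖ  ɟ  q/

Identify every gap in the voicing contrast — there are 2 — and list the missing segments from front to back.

alveolar: voiceless —, voiced /d/.
retroflex: voiceless /ʈ/, voiced /ɖ/.
palatal: voiceless /c/, voiced /ɟ/.
velar: voiceless /k/, voiced /ɡ/.
uvular: voiceless /q/, voiced —.
Gaps, from front to back: alveolar lacks voiceless (/t/); uvular lacks voiced (/ɢ/).

/t/, /ɢ/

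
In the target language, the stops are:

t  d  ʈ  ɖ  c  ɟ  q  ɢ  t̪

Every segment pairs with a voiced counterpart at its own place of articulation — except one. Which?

/t̪/

Alveolar: /t/ ~ /d/
Retroflex: /ʈ/ ~ /ɖ/
Palatal: /c/ ~ /ɟ/
Uvular: /q/ ~ /ɢ/
Dental: only /t̪/ (voiceless); no voiced partner.
So /t̪/ is the unpaired segment.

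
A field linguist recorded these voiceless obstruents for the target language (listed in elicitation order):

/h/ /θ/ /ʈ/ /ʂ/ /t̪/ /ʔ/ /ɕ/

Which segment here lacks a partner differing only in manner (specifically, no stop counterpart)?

/ɕ/

Dental: /t̪/ ~ /θ/
Retroflex: /ʈ/ ~ /ʂ/
Glottal: /ʔ/ ~ /h/
Alveolo-palatal: only /ɕ/ (fricative); no stop partner.
So /ɕ/ is the unpaired segment.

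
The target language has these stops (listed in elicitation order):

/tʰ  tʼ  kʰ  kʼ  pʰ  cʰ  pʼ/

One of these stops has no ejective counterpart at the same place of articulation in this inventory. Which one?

/cʰ/

Bilabial: /pʰ/ ~ /pʼ/
Alveolar: /tʰ/ ~ /tʼ/
Velar: /kʰ/ ~ /kʼ/
Palatal: only /cʰ/ (aspirated); no ejective partner.
So /cʰ/ is the unpaired segment.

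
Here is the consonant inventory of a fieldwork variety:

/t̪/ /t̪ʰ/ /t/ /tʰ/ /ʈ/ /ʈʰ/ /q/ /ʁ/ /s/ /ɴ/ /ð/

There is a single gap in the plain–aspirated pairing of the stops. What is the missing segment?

place of articulation  plain     aspirated
dental            t̪        t̪ʰ     
alveolar          t         tʰ      
retroflex         ʈ         ʈʰ      
uvular            q         —       
The uvular row has no aspirated member, so the gap is the aspirated uvular stop /qʰ/.

/qʰ/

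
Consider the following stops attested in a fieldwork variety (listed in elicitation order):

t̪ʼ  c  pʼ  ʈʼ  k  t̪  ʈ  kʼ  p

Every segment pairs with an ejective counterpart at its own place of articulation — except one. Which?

/c/

Bilabial: /p/ ~ /pʼ/
Dental: /t̪/ ~ /t̪ʼ/
Retroflex: /ʈ/ ~ /ʈʼ/
Velar: /k/ ~ /kʼ/
Palatal: only /c/ (plain); no ejective partner.
So /c/ is the unpaired segment.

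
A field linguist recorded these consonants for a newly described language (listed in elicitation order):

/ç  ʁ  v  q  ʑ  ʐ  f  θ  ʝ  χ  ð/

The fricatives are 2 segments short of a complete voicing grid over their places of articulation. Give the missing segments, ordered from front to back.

Voiceless: /f/ (labiodental), /θ/ (dental), /ç/ (palatal), /χ/ (uvular).
Voiced: /v/ (labiodental), /ð/ (dental), /ʐ/ (retroflex), /ʑ/ (alveolo-palatal), /ʝ/ (palatal), /ʁ/ (uvular).
Gaps, from front to back: retroflex lacks voiceless (/ʂ/); alveolo-palatal lacks voiceless (/ɕ/).

/ʂ/, /ɕ/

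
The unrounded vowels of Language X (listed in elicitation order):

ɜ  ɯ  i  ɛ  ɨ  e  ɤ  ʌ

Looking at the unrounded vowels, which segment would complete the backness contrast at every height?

high: front /i/, central /ɨ/, back /ɯ/.
high-mid: front /e/, central —, back /ɤ/.
low-mid: front /ɛ/, central /ɜ/, back /ʌ/.
The high-mid row has no central member, so the gap is the high-mid central unrounded vowel /ɘ/.

/ɘ/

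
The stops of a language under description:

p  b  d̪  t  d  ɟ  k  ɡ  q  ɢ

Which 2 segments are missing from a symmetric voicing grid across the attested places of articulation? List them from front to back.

Voiceless: /p/ (bilabial), /t/ (alveolar), /k/ (velar), /q/ (uvular).
Voiced: /b/ (bilabial), /d̪/ (dental), /d/ (alveolar), /ɟ/ (palatal), /ɡ/ (velar), /ɢ/ (uvular).
Gaps, from front to back: dental lacks voiceless (/t̪/); palatal lacks voiceless (/c/).

/t̪/, /c/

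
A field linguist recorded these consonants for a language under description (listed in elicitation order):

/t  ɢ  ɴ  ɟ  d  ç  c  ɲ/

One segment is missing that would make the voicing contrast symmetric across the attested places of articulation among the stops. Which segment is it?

alveolar: voiceless /t/, voiced /d/.
palatal: voiceless /c/, voiced /ɟ/.
uvular: voiceless —, voiced /ɢ/.
The uvular row has no voiceless member, so the gap is the voiceless uvular stop /q/.

/q/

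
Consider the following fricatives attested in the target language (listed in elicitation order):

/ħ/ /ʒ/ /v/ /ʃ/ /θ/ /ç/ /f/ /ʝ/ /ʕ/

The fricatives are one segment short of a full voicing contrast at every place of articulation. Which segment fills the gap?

Voiceless: /f/ (labiodental), /θ/ (dental), /ʃ/ (postalveolar), /ç/ (palatal), /ħ/ (pharyngeal).
Voiced: /v/ (labiodental), /ʒ/ (postalveolar), /ʝ/ (palatal), /ʕ/ (pharyngeal).
The dental row has no voiced member, so the gap is the voiced dental fricative /ð/.

/ð/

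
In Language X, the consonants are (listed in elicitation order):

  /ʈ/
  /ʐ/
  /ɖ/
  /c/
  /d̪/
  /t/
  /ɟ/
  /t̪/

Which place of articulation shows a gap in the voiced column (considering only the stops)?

alveolar

place of articulation  voiceless  voiced  
dental            t̪        d̪      
alveolar          t         —       
retroflex         ʈ         ɖ       
palatal           c         ɟ       
Every place of articulation has a voiced member except alveolar, where /d/ would be expected.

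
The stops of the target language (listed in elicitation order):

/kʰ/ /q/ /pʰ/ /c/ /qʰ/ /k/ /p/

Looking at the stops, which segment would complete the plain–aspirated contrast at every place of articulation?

bilabial: plain /p/, aspirated /pʰ/.
palatal: plain /c/, aspirated —.
velar: plain /k/, aspirated /kʰ/.
uvular: plain /q/, aspirated /qʰ/.
The palatal row has no aspirated member, so the gap is the aspirated palatal stop /cʰ/.

/cʰ/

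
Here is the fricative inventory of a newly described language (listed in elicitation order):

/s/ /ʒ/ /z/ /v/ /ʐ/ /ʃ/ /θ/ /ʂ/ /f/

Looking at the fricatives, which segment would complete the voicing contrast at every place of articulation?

/ð/

place of articulation  voiceless  voiced  
labiodental       f         v       
dental            θ         —       
alveolar          s         z       
postalveolar      ʃ         ʒ       
retroflex         ʂ         ʐ       
The dental row has no voiced member, so the gap is the voiced dental fricative /ð/.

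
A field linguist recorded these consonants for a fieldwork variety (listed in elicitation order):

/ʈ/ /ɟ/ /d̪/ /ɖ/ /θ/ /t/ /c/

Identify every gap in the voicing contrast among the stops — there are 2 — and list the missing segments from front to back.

dental: voiceless —, voiced /d̪/.
alveolar: voiceless /t/, voiced —.
retroflex: voiceless /ʈ/, voiced /ɖ/.
palatal: voiceless /c/, voiced /ɟ/.
Gaps, from front to back: dental lacks voiceless (/t̪/); alveolar lacks voiced (/d/).

/t̪/, /d/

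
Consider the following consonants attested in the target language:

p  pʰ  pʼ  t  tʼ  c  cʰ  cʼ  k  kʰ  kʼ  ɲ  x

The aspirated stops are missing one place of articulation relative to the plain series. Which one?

Plain: /p/ (bilabial), /t/ (alveolar), /c/ (palatal), /k/ (velar).
Aspirated: /pʰ/ (bilabial), /cʰ/ (palatal), /kʰ/ (velar).
Ejective: /pʼ/ (bilabial), /tʼ/ (alveolar), /cʼ/ (palatal), /kʼ/ (velar).
Every place of articulation has an aspirated member except alveolar, where /tʰ/ would be expected.

alveolar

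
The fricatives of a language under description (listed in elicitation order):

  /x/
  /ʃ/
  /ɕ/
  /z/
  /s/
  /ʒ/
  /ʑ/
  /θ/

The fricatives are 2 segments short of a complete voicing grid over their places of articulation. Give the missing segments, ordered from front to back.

/ð/, /ɣ/

Voiceless: /θ/ (dental), /s/ (alveolar), /ʃ/ (postalveolar), /ɕ/ (alveolo-palatal), /x/ (velar).
Voiced: /z/ (alveolar), /ʒ/ (postalveolar), /ʑ/ (alveolo-palatal).
Gaps, from front to back: dental lacks voiced (/ð/); velar lacks voiced (/ɣ/).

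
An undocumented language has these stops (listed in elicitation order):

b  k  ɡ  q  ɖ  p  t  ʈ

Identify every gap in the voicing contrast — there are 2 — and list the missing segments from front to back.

bilabial: voiceless /p/, voiced /b/.
alveolar: voiceless /t/, voiced —.
retroflex: voiceless /ʈ/, voiced /ɖ/.
velar: voiceless /k/, voiced /ɡ/.
uvular: voiceless /q/, voiced —.
Gaps, from front to back: alveolar lacks voiced (/d/); uvular lacks voiced (/ɢ/).

/d/, /ɢ/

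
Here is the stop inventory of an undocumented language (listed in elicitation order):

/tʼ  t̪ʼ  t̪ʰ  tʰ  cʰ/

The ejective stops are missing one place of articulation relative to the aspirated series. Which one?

palatal

place of articulation  aspirated  ejective
dental            t̪ʰ       t̪ʼ     
alveolar          tʰ        tʼ      
palatal           cʰ        —       
Every place of articulation has an ejective member except palatal, where /cʼ/ would be expected.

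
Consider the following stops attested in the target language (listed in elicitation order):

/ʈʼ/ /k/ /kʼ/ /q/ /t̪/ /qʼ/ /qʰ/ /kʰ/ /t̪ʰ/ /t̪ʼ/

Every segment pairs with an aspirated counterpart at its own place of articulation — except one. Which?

Dental: /t̪/ ~ /t̪ʰ/ ~ /t̪ʼ/
Velar: /k/ ~ /kʰ/ ~ /kʼ/
Uvular: /q/ ~ /qʰ/ ~ /qʼ/
Retroflex: only /ʈʼ/ (ejective); no aspirated partner.
So /ʈʼ/ is the unpaired segment.

/ʈʼ/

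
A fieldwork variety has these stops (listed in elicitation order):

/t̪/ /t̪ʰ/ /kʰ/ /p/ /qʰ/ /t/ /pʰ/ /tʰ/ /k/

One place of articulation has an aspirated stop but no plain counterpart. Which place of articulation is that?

uvular

Plain: /p/ (bilabial), /t̪/ (dental), /t/ (alveolar), /k/ (velar).
Aspirated: /pʰ/ (bilabial), /t̪ʰ/ (dental), /tʰ/ (alveolar), /kʰ/ (velar), /qʰ/ (uvular).
Every place of articulation has a plain member except uvular, where /q/ would be expected.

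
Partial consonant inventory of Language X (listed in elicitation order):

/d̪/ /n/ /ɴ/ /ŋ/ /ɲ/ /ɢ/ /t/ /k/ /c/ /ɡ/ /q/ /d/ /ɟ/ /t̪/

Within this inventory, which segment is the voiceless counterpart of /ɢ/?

/ɢ/ is a voiced uvular stop.
The voiceless counterpart is a voiceless uvular stop — in this inventory, /q/.

/q/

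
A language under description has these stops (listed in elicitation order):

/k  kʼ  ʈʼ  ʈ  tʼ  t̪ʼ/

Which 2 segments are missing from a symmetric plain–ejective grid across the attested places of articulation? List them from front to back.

Plain: /ʈ/ (retroflex), /k/ (velar).
Ejective: /t̪ʼ/ (dental), /tʼ/ (alveolar), /ʈʼ/ (retroflex), /kʼ/ (velar).
Gaps, from front to back: dental lacks plain (/t̪/); alveolar lacks plain (/t/).

/t̪/, /t/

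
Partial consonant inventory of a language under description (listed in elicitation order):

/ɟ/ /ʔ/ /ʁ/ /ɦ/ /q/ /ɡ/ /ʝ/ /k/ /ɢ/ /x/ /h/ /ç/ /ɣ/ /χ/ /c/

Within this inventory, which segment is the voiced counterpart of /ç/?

/ʝ/

/ç/ is a voiceless palatal fricative.
The voiced counterpart is a voiced palatal fricative — in this inventory, /ʝ/.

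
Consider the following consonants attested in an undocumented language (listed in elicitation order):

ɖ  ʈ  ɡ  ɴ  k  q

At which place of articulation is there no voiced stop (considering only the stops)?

uvular

Voiceless: /ʈ/ (retroflex), /k/ (velar), /q/ (uvular).
Voiced: /ɖ/ (retroflex), /ɡ/ (velar).
Every place of articulation has a voiced member except uvular, where /ɢ/ would be expected.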